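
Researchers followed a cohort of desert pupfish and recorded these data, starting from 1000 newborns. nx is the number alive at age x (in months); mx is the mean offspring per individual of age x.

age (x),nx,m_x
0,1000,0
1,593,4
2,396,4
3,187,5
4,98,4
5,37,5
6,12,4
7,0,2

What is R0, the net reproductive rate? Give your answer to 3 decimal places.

5.516

lx = nx/n0 = nx/1000: 1, 0.593, 0.396, 0.187, 0.098, 0.037, 0.012, 0
lx·mx by age: 0, 2.372, 1.584, 0.935, 0.392, 0.185, 0.048, 0
R0 = Σ lx·mx = 5.516 → 5.516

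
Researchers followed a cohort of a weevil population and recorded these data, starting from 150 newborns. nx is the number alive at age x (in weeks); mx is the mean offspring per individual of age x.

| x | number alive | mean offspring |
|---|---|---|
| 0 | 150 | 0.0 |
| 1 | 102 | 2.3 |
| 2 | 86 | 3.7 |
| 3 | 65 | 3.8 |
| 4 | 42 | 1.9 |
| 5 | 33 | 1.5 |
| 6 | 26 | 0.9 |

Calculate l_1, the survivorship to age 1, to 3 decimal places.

0.680

l_1 = n_1/n_0 = 102/150 = 0.68 → 0.680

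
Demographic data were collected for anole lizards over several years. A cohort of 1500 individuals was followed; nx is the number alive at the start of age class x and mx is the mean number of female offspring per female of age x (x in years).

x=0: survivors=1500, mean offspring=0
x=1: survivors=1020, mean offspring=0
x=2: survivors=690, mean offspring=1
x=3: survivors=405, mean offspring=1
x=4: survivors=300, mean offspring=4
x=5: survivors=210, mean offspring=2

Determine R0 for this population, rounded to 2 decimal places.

lx = nx/n0 = nx/1500: 1, 0.68, 0.46, 0.27, 0.2, 0.14
lx·mx by age: 0, 0, 0.46, 0.27, 0.8, 0.28
R0 = Σ lx·mx = 1.81 → 1.81

1.81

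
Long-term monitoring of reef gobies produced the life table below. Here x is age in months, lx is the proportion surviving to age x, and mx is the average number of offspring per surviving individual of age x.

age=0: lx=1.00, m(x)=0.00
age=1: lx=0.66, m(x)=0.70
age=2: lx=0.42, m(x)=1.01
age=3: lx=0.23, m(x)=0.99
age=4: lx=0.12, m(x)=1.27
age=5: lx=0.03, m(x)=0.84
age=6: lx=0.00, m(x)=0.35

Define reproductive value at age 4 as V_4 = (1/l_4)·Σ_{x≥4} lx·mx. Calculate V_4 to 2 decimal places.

lx·mx for x ≥ 4: 0.1524, 0.0252, 0 → sum = 0.1776
V_4 = 0.1776 / l_4 = 0.1776 / 0.12 = 1.48 → 1.48

1.48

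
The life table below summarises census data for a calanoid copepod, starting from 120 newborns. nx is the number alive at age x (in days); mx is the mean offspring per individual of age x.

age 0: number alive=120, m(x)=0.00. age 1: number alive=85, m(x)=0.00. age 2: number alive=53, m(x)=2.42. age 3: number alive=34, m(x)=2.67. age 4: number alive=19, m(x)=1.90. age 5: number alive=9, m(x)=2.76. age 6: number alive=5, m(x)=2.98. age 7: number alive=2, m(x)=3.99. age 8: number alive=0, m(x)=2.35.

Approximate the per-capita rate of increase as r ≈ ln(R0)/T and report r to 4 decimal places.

lx = nx/n0 = nx/120: 1, 0.70833…, 0.44167…, 0.28333…, 0.15833…, 0.075, 0.04167…, 0.01667…, 0
R0 = Σ lx·mx = 0 + 0 + 1.06883… + 0.7565… + 0.30083… + 0.207 + 0.12417… + 0.0665… + 0 = 2.523833…
Σ x·lx·mx = 7.856…; T = 7.856…/2.523833… = 3.11273…
r ≈ ln(R0)/T = ln(2.523833…)/3.11273… = 0.297417… → 0.2974

0.2974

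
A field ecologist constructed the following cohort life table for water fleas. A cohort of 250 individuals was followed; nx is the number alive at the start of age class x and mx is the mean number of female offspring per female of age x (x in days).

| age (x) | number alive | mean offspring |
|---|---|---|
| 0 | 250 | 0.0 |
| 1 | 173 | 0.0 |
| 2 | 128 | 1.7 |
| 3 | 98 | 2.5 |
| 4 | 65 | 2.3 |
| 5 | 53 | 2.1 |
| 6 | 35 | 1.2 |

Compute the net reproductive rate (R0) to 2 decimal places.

3.06

lx = nx/n0 = nx/250: 1, 0.692, 0.512, 0.392, 0.26, 0.212, 0.14
lx·mx by age: 0, 0, 0.8704, 0.98, 0.598, 0.4452, 0.168
R0 = Σ lx·mx = 3.0616 → 3.06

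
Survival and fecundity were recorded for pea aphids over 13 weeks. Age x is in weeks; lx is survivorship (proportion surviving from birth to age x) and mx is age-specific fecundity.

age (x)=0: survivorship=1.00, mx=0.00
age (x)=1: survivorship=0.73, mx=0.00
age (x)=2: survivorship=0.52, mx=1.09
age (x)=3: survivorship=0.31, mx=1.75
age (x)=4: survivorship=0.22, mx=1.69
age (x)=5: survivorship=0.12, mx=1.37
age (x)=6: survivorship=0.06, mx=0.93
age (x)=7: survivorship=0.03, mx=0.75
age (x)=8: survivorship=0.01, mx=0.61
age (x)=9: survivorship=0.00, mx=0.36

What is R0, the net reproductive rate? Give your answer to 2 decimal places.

lx·mx by age: 0, 0, 0.5668, 0.5425, 0.3718, 0.1644, 0.0558, 0.0225, 0.0061, 0
R0 = Σ lx·mx = 1.7299 → 1.73

1.73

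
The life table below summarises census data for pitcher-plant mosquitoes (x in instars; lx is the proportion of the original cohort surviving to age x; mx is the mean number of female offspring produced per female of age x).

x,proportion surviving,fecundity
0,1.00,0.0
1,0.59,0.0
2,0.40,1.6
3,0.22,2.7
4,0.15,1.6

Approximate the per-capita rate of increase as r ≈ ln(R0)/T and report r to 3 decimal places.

0.142

R0 = Σ lx·mx = 0 + 0 + 0.64 + 0.594 + 0.24 = 1.474
Σ x·lx·mx = 4.022; T = 4.022/1.474 = 2.72863…
r ≈ ln(R0)/T = ln(1.474)/2.72863… = 0.14219… → 0.142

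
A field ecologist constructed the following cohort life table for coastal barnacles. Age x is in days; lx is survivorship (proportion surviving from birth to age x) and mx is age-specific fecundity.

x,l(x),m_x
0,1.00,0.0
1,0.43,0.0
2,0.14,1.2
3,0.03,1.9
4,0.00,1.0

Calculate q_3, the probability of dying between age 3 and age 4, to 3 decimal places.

1.000

q_3 = (l_3 − l_4) / l_3 = (0.03 − 0) / 0.03
     = 0.03 / 0.03 = 1 → 1.000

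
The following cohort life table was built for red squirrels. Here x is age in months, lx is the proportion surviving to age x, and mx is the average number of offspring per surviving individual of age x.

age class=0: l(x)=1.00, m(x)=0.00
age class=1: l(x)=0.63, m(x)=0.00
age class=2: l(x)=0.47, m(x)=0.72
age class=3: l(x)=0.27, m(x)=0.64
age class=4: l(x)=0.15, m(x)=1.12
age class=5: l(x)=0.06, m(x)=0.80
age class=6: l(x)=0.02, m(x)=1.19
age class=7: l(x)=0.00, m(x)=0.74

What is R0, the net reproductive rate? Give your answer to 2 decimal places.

0.75

lx·mx by age: 0, 0, 0.3384, 0.1728, 0.168, 0.048, 0.0238, 0
R0 = Σ lx·mx = 0.751 → 0.75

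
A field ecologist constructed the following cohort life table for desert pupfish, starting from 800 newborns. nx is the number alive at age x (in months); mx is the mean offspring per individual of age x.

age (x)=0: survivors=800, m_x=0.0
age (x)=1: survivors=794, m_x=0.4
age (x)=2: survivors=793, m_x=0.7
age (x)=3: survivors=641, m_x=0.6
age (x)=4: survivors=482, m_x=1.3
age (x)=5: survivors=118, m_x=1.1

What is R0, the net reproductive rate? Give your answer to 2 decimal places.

lx = nx/n0 = nx/800: 1, 0.9925, 0.99125, 0.80125, 0.6025, 0.1475
lx·mx by age: 0, 0.397, 0.693875, 0.48075, 0.78325, 0.16225
R0 = Σ lx·mx = 2.517125 → 2.52

2.52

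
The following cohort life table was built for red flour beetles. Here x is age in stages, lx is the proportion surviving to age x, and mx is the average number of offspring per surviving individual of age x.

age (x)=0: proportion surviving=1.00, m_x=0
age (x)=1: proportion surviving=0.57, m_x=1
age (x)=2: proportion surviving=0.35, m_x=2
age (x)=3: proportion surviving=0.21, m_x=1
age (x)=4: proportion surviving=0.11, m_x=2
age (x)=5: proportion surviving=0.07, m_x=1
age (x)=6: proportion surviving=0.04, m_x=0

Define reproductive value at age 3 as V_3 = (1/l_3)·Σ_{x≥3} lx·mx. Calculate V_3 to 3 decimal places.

lx·mx for x ≥ 3: 0.21, 0.22, 0.07, 0 → sum = 0.5
V_3 = 0.5 / l_3 = 0.5 / 0.21 = 2.380952… → 2.381

2.381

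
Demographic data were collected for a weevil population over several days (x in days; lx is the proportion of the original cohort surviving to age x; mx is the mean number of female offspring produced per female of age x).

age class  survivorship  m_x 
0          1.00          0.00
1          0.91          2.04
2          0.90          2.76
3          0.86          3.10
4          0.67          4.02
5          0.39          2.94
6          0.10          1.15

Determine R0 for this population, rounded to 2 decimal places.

10.96

lx·mx by age: 0, 1.8564, 2.484, 2.666, 2.6934, 1.1466, 0.115
R0 = Σ lx·mx = 10.9614 → 10.96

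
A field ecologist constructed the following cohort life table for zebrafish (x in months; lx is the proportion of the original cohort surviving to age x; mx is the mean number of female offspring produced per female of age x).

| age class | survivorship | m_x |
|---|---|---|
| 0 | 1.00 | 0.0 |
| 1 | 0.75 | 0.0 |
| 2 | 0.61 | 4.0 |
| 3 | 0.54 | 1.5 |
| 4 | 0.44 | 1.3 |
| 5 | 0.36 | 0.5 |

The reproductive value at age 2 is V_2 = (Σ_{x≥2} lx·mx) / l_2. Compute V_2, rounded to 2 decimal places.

6.56

lx·mx for x ≥ 2: 2.44, 0.81, 0.572, 0.18 → sum = 4.002
V_2 = 4.002 / l_2 = 4.002 / 0.61 = 6.560656… → 6.56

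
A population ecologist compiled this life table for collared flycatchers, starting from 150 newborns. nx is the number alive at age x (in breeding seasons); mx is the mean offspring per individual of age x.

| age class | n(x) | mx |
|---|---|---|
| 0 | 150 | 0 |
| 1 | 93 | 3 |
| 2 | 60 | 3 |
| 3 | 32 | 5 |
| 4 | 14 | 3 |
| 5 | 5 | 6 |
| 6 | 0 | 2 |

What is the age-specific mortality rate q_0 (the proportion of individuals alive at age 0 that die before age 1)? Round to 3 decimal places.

lx = nx/n0 = nx/150: 1, 0.62, 0.4, 0.21333…, 0.09333…, 0.03333…, 0
q_0 = (l_0 − l_1) / l_0 = (1 − 0.62) / 1
     = 0.38 / 1 = 0.38 → 0.380

0.380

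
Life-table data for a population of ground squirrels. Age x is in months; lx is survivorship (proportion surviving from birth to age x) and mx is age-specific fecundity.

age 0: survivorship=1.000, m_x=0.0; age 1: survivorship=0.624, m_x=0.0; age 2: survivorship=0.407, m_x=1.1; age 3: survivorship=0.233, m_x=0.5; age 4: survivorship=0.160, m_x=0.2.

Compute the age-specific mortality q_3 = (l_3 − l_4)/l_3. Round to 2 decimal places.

q_3 = (l_3 − l_4) / l_3 = (0.233 − 0.16) / 0.233
     = 0.073 / 0.233 = 0.313305… → 0.31

0.31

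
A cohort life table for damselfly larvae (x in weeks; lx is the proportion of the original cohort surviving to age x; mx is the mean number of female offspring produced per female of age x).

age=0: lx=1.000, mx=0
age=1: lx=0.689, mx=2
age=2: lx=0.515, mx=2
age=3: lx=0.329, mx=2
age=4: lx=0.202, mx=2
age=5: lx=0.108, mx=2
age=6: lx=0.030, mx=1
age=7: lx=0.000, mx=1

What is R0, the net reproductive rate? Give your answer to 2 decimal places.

3.72

lx·mx by age: 0, 1.378, 1.03, 0.658, 0.404, 0.216, 0.03, 0
R0 = Σ lx·mx = 3.716 → 3.72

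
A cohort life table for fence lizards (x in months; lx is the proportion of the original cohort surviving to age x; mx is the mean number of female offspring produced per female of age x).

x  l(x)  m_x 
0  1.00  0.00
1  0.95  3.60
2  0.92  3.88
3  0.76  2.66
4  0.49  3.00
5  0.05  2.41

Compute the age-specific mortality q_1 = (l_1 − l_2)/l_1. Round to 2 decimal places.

0.03

q_1 = (l_1 − l_2) / l_1 = (0.95 − 0.92) / 0.95
     = 0.03 / 0.95 = 0.031579… → 0.03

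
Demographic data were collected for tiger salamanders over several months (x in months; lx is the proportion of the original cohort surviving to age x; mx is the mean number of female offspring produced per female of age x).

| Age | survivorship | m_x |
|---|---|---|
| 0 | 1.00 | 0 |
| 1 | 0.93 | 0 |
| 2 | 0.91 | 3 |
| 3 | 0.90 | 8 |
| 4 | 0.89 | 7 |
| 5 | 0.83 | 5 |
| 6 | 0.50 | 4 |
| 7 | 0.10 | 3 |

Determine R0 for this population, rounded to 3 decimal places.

22.610

lx·mx by age: 0, 0, 2.73, 7.2, 6.23, 4.15, 2, 0.3
R0 = Σ lx·mx = 22.61 → 22.610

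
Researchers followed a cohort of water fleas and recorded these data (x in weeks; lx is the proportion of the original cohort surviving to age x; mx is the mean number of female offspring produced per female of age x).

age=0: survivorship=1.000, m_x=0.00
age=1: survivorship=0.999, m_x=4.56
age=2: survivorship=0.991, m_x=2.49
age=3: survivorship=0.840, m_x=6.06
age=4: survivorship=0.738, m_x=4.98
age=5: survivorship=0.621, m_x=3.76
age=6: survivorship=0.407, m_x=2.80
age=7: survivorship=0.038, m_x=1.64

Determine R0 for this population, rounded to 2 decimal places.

lx·mx by age: 0, 4.55544, 2.46759, 5.0904, 3.67524, 2.33496, 1.1396, 0.06232
R0 = Σ lx·mx = 19.32555 → 19.33

19.33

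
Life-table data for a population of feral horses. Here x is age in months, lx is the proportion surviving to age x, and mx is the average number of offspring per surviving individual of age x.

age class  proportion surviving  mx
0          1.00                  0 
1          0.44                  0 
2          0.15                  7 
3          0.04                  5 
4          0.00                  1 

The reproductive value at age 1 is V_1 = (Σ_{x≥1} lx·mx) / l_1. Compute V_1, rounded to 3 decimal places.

2.841

lx·mx for x ≥ 1: 0, 1.05, 0.2, 0 → sum = 1.25
V_1 = 1.25 / l_1 = 1.25 / 0.44 = 2.840909… → 2.841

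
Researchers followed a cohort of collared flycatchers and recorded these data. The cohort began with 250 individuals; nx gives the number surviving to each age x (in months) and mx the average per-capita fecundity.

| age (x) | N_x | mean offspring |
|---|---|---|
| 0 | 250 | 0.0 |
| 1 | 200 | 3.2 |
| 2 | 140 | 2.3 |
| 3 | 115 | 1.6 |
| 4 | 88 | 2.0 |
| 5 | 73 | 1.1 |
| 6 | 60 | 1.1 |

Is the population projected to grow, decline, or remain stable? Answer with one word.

growing

lx = nx/n0 = nx/250: 1, 0.8, 0.56, 0.46, 0.352, 0.292, 0.24
R0 = Σ lx·mx = 0 + 2.56 + 1.288 + 0.736 + 0.704 + 0.3212 + 0.264 = 5.8732
R0 > 1, so the population is growing.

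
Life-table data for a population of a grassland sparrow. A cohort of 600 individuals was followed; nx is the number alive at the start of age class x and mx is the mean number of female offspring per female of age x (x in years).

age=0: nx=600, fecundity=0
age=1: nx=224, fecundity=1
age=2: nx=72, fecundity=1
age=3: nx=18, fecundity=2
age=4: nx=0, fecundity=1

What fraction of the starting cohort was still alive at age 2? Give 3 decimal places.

0.120

l_2 = n_2/n_0 = 72/600 = 0.12 → 0.120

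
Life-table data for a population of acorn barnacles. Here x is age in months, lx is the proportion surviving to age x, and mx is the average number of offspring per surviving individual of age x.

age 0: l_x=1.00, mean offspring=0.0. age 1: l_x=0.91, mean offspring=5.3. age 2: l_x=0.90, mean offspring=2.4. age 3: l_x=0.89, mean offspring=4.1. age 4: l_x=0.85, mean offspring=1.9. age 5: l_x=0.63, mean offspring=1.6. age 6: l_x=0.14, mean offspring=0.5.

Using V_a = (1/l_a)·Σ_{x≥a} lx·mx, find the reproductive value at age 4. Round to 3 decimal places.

3.168

lx·mx for x ≥ 4: 1.615, 1.008, 0.07 → sum = 2.693
V_4 = 2.693 / l_4 = 2.693 / 0.85 = 3.168235… → 3.168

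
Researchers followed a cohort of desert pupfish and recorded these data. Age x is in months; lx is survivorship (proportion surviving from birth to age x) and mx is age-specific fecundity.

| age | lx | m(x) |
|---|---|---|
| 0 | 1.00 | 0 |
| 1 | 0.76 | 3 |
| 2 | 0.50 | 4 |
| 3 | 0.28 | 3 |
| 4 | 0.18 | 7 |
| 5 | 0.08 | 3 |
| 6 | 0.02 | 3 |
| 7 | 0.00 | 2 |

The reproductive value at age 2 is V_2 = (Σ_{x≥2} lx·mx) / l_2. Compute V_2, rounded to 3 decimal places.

lx·mx for x ≥ 2: 2, 0.84, 1.26, 0.24, 0.06, 0 → sum = 4.4
V_2 = 4.4 / l_2 = 4.4 / 0.5 = 8.8 → 8.800

8.800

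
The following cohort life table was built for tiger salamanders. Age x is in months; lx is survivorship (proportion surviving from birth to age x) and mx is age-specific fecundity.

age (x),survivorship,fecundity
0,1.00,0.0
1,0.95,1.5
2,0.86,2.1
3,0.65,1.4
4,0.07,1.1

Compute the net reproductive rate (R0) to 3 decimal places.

4.218

lx·mx by age: 0, 1.425, 1.806, 0.91, 0.077
R0 = Σ lx·mx = 4.218 → 4.218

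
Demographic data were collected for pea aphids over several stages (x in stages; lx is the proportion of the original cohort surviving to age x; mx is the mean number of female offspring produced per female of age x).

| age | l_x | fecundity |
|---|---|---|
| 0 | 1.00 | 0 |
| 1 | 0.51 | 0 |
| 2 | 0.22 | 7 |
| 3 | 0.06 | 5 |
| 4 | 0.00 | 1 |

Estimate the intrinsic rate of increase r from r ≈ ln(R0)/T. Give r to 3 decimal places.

R0 = Σ lx·mx = 0 + 0 + 1.54 + 0.3 + 0 = 1.84
Σ x·lx·mx = 3.98; T = 3.98/1.84 = 2.16304…
r ≈ ln(R0)/T = ln(1.84)/2.16304… = 0.2819… → 0.282

0.282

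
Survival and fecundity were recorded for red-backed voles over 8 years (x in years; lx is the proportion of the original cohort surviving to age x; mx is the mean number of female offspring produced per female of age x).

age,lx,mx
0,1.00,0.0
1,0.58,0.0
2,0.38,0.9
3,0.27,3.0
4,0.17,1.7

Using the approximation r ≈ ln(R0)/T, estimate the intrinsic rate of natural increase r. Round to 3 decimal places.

R0 = Σ lx·mx = 0 + 0 + 0.342 + 0.81 + 0.289 = 1.441
Σ x·lx·mx = 4.27; T = 4.27/1.441 = 2.96322…
r ≈ ln(R0)/T = ln(1.441)/2.96322… = 0.12329… → 0.123

0.123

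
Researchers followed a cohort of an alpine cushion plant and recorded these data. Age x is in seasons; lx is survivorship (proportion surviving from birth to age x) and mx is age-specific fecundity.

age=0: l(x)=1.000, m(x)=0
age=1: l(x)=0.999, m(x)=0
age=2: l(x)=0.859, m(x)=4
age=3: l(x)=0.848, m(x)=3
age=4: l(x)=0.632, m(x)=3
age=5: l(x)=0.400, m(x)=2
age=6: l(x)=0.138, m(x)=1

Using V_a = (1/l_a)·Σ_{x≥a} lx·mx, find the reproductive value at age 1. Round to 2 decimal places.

lx·mx for x ≥ 1: 0, 3.436, 2.544, 1.896, 0.8, 0.138 → sum = 8.814
V_1 = 8.814 / l_1 = 8.814 / 0.999 = 8.822823… → 8.82

8.82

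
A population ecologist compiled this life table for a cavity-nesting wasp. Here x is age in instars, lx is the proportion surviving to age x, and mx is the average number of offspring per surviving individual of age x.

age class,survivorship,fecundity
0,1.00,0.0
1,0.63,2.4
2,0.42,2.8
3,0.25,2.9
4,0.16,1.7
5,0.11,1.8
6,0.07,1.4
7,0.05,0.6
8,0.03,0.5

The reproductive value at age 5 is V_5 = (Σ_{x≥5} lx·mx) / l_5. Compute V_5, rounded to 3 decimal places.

3.100

lx·mx for x ≥ 5: 0.198, 0.098, 0.03, 0.015 → sum = 0.341
V_5 = 0.341 / l_5 = 0.341 / 0.11 = 3.1 → 3.100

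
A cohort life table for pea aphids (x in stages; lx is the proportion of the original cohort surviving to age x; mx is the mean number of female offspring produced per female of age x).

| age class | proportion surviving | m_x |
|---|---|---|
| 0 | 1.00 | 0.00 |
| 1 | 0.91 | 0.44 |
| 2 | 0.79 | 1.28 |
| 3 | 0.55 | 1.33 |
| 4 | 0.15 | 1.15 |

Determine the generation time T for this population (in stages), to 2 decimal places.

lx·mx: 0, 0.4004, 1.0112, 0.7315, 0.1725 → R0 = 2.3156
x·lx·mx: 0, 0.4004, 2.0224, 2.1945, 0.69 → Σ = 5.3073
T = 5.3073 / 2.3156 = 2.291976… → 2.29

2.29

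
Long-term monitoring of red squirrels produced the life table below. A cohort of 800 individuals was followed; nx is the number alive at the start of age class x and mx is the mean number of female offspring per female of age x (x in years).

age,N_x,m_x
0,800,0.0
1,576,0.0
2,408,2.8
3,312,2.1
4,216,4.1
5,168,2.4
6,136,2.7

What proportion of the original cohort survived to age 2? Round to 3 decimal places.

0.510

l_2 = n_2/n_0 = 408/800 = 0.51 → 0.510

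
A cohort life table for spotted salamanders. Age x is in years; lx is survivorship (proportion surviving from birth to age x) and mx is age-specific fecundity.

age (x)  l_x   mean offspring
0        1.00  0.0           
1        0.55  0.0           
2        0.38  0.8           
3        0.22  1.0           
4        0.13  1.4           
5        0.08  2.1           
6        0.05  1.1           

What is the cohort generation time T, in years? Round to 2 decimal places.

3.41

lx·mx: 0, 0, 0.304, 0.22, 0.182, 0.168, 0.055 → R0 = 0.929
x·lx·mx: 0, 0, 0.608, 0.66, 0.728, 0.84, 0.33 → Σ = 3.166
T = 3.166 / 0.929 = 3.407966… → 3.41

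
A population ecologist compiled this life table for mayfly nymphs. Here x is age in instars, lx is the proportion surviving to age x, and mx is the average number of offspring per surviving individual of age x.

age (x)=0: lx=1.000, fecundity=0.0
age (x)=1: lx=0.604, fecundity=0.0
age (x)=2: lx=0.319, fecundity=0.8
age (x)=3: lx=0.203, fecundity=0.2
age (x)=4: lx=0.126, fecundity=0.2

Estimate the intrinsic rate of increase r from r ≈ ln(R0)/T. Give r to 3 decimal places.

R0 = Σ lx·mx = 0 + 0 + 0.2552 + 0.0406 + 0.0252 = 0.321
Σ x·lx·mx = 0.733; T = 0.733/0.321 = 2.28349…
r ≈ ln(R0)/T = ln(0.321)/2.28349… = -0.49762… → -0.498

-0.498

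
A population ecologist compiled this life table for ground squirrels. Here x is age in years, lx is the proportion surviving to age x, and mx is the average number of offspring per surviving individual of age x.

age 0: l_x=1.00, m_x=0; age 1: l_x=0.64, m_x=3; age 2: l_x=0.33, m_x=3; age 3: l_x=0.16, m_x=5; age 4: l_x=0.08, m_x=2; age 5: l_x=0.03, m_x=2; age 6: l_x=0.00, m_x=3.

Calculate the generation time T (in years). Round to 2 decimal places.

lx·mx: 0, 1.92, 0.99, 0.8, 0.16, 0.06, 0 → R0 = 3.93
x·lx·mx: 0, 1.92, 1.98, 2.4, 0.64, 0.3, 0 → Σ = 7.24
T = 7.24 / 3.93 = 1.842239… → 1.84

1.84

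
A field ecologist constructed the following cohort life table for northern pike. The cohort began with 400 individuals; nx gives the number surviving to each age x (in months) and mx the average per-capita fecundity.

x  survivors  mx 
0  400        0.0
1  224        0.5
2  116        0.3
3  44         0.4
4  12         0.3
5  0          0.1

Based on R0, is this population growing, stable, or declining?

lx = nx/n0 = nx/400: 1, 0.56, 0.29, 0.11, 0.03, 0
R0 = Σ lx·mx = 0 + 0.28 + 0.087 + 0.044 + 0.009 + 0 = 0.42
R0 < 1, so the population is declining.

declining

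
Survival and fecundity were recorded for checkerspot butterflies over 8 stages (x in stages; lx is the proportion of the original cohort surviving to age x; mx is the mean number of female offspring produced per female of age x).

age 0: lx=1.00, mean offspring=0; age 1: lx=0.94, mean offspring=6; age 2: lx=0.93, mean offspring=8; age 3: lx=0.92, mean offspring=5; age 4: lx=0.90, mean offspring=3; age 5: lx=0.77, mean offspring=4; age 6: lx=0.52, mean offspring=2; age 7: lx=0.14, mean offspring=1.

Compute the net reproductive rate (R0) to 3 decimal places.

24.640

lx·mx by age: 0, 5.64, 7.44, 4.6, 2.7, 3.08, 1.04, 0.14
R0 = Σ lx·mx = 24.64 → 24.640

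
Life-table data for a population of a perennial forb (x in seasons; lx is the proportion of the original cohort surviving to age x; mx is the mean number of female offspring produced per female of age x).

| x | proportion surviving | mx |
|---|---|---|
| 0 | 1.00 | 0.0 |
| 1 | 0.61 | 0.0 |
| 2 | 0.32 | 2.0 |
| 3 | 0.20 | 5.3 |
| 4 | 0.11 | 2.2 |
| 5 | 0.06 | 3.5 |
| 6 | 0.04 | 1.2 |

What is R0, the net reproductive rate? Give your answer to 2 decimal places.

lx·mx by age: 0, 0, 0.64, 1.06, 0.242, 0.21, 0.048
R0 = Σ lx·mx = 2.2 → 2.20

2.20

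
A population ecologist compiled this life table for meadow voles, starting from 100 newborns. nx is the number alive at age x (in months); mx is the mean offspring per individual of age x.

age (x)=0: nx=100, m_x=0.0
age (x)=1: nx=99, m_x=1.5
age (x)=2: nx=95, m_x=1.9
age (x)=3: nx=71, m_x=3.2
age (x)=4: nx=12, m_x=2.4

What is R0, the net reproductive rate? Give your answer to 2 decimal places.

5.85

lx = nx/n0 = nx/100: 1, 0.99, 0.95, 0.71, 0.12
lx·mx by age: 0, 1.485, 1.805, 2.272, 0.288
R0 = Σ lx·mx = 5.85 → 5.85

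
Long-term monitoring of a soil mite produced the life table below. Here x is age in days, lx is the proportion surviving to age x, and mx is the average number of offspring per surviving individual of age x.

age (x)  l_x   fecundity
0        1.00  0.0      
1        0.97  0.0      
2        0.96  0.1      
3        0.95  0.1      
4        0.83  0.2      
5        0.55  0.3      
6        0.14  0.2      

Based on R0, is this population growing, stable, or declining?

declining

R0 = Σ lx·mx = 0 + 0 + 0.096 + 0.095 + 0.166 + 0.165 + 0.028 = 0.55
R0 < 1, so the population is declining.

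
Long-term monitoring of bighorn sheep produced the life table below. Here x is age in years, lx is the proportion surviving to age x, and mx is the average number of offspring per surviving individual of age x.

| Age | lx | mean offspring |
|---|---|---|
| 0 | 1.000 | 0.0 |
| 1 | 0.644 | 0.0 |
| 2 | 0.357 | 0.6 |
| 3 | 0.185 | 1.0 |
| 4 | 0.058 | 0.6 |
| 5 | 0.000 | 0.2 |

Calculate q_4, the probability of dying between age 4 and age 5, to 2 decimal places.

1.00

q_4 = (l_4 − l_5) / l_4 = (0.058 − 0) / 0.058
     = 0.058 / 0.058 = 1 → 1.00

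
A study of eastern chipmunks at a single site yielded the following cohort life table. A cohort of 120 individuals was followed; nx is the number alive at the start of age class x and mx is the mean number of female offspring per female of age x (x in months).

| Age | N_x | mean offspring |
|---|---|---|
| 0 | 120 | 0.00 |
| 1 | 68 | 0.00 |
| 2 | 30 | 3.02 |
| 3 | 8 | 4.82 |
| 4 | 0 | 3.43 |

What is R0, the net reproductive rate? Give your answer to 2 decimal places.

lx = nx/n0 = nx/120: 1, 0.56667…, 0.25, 0.06667…, 0
lx·mx by age: 0, 0, 0.755, 0.321333…, 0
R0 = Σ lx·mx = 1.076333… → 1.08

1.08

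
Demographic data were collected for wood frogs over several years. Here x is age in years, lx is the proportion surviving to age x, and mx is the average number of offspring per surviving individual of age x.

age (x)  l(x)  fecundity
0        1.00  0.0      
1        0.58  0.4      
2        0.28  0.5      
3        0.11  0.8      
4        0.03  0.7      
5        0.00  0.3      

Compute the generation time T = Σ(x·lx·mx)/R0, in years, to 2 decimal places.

1.79

lx·mx: 0, 0.232, 0.14, 0.088, 0.021, 0 → R0 = 0.481
x·lx·mx: 0, 0.232, 0.28, 0.264, 0.084, 0 → Σ = 0.86
T = 0.86 / 0.481 = 1.787942… → 1.79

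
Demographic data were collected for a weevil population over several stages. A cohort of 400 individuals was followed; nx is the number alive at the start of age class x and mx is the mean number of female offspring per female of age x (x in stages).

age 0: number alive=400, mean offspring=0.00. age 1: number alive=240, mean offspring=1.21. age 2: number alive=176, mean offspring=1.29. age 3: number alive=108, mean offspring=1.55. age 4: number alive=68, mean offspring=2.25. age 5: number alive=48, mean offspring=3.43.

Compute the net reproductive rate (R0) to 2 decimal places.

2.51

lx = nx/n0 = nx/400: 1, 0.6, 0.44, 0.27, 0.17, 0.12
lx·mx by age: 0, 0.726, 0.5676, 0.4185, 0.3825, 0.4116
R0 = Σ lx·mx = 2.5062 → 2.51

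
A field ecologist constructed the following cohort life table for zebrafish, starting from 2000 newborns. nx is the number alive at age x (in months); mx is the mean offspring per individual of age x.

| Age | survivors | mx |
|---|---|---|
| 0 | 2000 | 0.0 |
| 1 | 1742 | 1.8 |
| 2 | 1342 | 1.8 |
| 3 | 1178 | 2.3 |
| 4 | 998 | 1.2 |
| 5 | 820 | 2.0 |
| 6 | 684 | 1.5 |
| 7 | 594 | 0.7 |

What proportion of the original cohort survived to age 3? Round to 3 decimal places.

0.589

l_3 = n_3/n_0 = 1178/2000 = 0.589 → 0.589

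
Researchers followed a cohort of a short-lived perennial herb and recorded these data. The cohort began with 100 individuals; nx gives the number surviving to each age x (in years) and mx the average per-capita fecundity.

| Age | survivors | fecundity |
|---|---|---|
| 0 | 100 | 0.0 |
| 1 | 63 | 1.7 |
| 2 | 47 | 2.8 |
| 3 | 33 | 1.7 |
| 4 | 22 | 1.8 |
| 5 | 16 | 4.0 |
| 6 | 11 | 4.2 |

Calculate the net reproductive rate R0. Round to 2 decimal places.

lx = nx/n0 = nx/100: 1, 0.63, 0.47, 0.33, 0.22, 0.16, 0.11
lx·mx by age: 0, 1.071, 1.316, 0.561, 0.396, 0.64, 0.462
R0 = Σ lx·mx = 4.446 → 4.45

4.45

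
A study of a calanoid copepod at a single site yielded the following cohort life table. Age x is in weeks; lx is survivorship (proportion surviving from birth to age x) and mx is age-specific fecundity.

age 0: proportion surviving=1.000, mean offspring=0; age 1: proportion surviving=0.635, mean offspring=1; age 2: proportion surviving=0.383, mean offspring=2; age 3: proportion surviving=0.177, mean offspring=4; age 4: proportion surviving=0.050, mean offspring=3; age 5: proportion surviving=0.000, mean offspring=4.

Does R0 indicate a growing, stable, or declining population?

R0 = Σ lx·mx = 0 + 0.635 + 0.766 + 0.708 + 0.15 + 0 = 2.259
R0 > 1, so the population is growing.

growing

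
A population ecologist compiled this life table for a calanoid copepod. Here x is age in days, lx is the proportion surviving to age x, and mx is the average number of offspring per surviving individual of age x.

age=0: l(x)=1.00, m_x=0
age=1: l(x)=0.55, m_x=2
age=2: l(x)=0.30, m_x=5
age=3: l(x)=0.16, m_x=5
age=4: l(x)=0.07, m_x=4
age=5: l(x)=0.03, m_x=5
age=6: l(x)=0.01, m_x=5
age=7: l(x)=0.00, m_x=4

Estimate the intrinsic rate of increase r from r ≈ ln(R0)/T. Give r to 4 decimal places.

R0 = Σ lx·mx = 0 + 1.1 + 1.5 + 0.8 + 0.28 + 0.15 + 0.05 + 0 = 3.88
Σ x·lx·mx = 8.67; T = 8.67/3.88 = 2.23454…
r ≈ ln(R0)/T = ln(3.88)/2.23454… = 0.606764… → 0.6068

0.6068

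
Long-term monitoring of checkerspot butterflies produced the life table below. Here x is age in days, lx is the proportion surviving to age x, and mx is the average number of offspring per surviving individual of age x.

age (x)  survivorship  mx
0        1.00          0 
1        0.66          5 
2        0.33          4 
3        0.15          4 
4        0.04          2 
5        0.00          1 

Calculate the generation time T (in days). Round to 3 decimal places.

lx·mx: 0, 3.3, 1.32, 0.6, 0.08, 0 → R0 = 5.3
x·lx·mx: 0, 3.3, 2.64, 1.8, 0.32, 0 → Σ = 8.06
T = 8.06 / 5.3 = 1.520755… → 1.521

1.521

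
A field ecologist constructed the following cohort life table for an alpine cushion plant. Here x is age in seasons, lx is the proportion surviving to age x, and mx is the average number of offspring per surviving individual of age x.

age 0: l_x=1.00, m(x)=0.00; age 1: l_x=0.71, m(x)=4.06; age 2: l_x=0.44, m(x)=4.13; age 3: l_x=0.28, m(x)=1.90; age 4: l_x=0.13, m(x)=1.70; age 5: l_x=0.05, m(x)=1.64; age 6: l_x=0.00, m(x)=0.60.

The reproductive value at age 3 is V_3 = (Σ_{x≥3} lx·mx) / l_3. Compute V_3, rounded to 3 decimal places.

2.982

lx·mx for x ≥ 3: 0.532, 0.221, 0.082, 0 → sum = 0.835
V_3 = 0.835 / l_3 = 0.835 / 0.28 = 2.982143… → 2.982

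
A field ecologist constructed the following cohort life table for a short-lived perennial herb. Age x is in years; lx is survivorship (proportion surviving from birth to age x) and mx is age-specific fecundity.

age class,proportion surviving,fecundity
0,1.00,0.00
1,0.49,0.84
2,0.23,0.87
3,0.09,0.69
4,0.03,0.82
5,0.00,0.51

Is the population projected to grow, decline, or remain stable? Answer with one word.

R0 = Σ lx·mx = 0 + 0.4116 + 0.2001 + 0.0621 + 0.0246 + 0 = 0.6984
R0 < 1, so the population is declining.

declining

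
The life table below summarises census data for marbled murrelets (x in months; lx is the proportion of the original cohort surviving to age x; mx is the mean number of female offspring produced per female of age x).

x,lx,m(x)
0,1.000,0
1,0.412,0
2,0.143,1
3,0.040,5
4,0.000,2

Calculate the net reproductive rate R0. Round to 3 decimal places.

0.343

lx·mx by age: 0, 0, 0.143, 0.2, 0
R0 = Σ lx·mx = 0.343 → 0.343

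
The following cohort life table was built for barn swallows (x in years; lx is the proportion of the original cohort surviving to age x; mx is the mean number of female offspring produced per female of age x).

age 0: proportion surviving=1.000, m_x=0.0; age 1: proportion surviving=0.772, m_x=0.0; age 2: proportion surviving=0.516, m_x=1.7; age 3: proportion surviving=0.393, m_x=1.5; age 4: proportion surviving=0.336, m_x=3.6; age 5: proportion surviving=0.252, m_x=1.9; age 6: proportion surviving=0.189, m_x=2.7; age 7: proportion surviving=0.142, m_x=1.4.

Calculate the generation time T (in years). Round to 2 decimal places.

lx·mx: 0, 0, 0.8772, 0.5895, 1.2096, 0.4788, 0.5103, 0.1988 → R0 = 3.8642
x·lx·mx: 0, 0, 1.7544, 1.7685, 4.8384, 2.394, 3.0618, 1.3916 → Σ = 15.2087
T = 15.2087 / 3.8642 = 3.935795… → 3.94

3.94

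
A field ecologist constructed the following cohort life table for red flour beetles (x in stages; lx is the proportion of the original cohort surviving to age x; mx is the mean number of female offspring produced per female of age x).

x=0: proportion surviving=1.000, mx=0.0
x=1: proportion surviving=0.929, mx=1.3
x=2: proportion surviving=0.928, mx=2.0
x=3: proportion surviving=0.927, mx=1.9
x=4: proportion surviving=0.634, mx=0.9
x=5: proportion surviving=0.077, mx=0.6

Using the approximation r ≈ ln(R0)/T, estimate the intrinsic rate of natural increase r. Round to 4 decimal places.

R0 = Σ lx·mx = 0 + 1.2077 + 1.856 + 1.7613 + 0.5706 + 0.0462 = 5.4418
Σ x·lx·mx = 12.717; T = 12.717/5.4418 = 2.33691…
r ≈ ln(R0)/T = ln(5.4418)/2.33691… = 0.724936… → 0.7249

0.7249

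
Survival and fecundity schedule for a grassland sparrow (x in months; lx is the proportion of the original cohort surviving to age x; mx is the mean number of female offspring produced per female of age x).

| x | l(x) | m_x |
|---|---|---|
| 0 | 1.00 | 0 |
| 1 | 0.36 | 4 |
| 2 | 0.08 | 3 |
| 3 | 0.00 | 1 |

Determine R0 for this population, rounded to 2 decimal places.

1.68

lx·mx by age: 0, 1.44, 0.24, 0
R0 = Σ lx·mx = 1.68 → 1.68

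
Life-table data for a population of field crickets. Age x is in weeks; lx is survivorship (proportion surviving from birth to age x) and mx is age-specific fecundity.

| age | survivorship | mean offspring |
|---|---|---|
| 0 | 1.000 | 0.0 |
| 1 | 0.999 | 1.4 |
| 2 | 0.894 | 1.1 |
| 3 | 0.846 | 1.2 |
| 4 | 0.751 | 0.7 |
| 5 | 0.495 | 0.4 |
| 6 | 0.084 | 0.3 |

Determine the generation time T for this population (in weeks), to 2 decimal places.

2.33

lx·mx: 0, 1.3986, 0.9834, 1.0152, 0.5257, 0.198, 0.0252 → R0 = 4.1461
x·lx·mx: 0, 1.3986, 1.9668, 3.0456, 2.1028, 0.99, 0.1512 → Σ = 9.655
T = 9.655 / 4.1461 = 2.328694… → 2.33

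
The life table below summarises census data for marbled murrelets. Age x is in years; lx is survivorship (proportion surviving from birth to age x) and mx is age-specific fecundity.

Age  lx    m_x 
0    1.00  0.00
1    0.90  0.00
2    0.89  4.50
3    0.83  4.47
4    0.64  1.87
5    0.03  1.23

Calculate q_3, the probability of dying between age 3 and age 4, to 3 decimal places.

q_3 = (l_3 − l_4) / l_3 = (0.83 − 0.64) / 0.83
     = 0.19 / 0.83 = 0.228916… → 0.229

0.229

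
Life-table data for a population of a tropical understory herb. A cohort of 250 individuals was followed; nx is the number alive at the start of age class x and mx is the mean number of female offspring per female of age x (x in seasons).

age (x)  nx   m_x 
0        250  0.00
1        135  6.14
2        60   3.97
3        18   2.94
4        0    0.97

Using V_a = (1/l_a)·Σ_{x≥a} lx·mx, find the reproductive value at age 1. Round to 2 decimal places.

lx = nx/n0 = nx/250: 1, 0.54, 0.24, 0.072, 0
lx·mx for x ≥ 1: 3.3156, 0.9528, 0.21168, 0 → sum = 4.48008
V_1 = 4.48008 / l_1 = 4.48008 / 0.54 = 8.296444… → 8.30

8.30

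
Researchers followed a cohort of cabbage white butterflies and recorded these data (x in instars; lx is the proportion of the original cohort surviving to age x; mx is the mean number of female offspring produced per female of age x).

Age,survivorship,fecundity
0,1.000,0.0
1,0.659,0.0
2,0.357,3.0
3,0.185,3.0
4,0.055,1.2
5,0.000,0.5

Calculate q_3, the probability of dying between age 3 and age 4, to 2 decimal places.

0.70

q_3 = (l_3 − l_4) / l_3 = (0.185 − 0.055) / 0.185
     = 0.13 / 0.185 = 0.702703… → 0.70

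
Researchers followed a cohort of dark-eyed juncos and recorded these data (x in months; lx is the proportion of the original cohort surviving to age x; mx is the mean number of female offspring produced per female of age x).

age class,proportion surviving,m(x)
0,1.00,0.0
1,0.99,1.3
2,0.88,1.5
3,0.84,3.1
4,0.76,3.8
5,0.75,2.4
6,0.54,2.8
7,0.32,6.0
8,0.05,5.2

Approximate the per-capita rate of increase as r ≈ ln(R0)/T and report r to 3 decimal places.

0.623

R0 = Σ lx·mx = 0 + 1.287 + 1.32 + 2.604 + 2.888 + 1.8 + 1.512 + 1.92 + 0.26 = 13.591
Σ x·lx·mx = 56.883; T = 56.883/13.591 = 4.18534…
r ≈ ln(R0)/T = ln(13.591)/4.18534… = 0.62346… → 0.623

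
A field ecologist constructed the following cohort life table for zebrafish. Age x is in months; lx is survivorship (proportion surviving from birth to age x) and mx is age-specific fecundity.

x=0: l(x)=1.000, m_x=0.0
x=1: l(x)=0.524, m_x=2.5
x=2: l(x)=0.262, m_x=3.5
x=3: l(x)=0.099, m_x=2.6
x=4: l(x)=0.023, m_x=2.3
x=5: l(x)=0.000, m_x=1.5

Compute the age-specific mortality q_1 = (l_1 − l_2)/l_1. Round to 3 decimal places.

0.500

q_1 = (l_1 − l_2) / l_1 = (0.524 − 0.262) / 0.524
     = 0.262 / 0.524 = 0.5 → 0.500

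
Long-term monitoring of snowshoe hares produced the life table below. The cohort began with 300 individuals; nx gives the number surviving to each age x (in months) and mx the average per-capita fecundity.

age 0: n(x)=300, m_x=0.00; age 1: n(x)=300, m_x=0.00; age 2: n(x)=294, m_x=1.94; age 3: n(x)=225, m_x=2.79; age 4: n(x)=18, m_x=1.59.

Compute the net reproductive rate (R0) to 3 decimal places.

lx = nx/n0 = nx/300: 1, 1, 0.98, 0.75, 0.06
lx·mx by age: 0, 0, 1.9012, 2.0925, 0.0954
R0 = Σ lx·mx = 4.0891 → 4.089

4.089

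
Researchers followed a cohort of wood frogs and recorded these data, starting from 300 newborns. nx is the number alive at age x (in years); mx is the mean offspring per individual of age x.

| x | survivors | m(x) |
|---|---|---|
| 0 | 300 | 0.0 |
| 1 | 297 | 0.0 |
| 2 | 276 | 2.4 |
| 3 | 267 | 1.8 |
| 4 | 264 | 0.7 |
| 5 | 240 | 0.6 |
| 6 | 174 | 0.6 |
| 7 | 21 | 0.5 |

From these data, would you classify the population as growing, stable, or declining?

growing

lx = nx/n0 = nx/300: 1, 0.99, 0.92, 0.89, 0.88, 0.8, 0.58, 0.07
R0 = Σ lx·mx = 0 + 0 + 2.208 + 1.602 + 0.616 + 0.48 + 0.348 + 0.035 = 5.289
R0 > 1, so the population is growing.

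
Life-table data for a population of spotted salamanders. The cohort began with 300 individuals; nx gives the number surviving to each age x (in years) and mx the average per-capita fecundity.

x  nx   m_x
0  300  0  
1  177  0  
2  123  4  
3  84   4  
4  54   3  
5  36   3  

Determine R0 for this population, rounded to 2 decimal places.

lx = nx/n0 = nx/300: 1, 0.59, 0.41, 0.28, 0.18, 0.12
lx·mx by age: 0, 0, 1.64, 1.12, 0.54, 0.36
R0 = Σ lx·mx = 3.66 → 3.66

3.66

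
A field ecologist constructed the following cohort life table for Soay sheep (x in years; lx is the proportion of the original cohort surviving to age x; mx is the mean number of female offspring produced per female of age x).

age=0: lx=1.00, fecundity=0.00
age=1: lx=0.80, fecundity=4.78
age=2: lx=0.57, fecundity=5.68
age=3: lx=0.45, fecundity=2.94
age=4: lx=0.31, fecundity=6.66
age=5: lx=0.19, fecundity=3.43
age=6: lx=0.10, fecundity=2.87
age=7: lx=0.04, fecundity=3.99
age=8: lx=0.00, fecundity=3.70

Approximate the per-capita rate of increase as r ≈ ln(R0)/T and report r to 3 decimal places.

R0 = Σ lx·mx = 0 + 3.824 + 3.2376 + 1.323 + 2.0646 + 0.6517 + 0.287 + 0.1596 + 0 = 11.5475
Σ x·lx·mx = 28.6243; T = 28.6243/11.5475 = 2.47883…
r ≈ ln(R0)/T = ln(11.5475)/2.47883… = 0.98694… → 0.987

0.987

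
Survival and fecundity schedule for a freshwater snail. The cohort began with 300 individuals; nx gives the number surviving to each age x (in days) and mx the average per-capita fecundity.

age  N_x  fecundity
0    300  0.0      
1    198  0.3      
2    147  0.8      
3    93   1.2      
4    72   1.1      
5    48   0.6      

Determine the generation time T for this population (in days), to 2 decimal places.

2.75

lx = nx/n0 = nx/300: 1, 0.66, 0.49, 0.31, 0.24, 0.16
lx·mx: 0, 0.198, 0.392, 0.372, 0.264, 0.096 → R0 = 1.322
x·lx·mx: 0, 0.198, 0.784, 1.116, 1.056, 0.48 → Σ = 3.634
T = 3.634 / 1.322 = 2.748865… → 2.75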